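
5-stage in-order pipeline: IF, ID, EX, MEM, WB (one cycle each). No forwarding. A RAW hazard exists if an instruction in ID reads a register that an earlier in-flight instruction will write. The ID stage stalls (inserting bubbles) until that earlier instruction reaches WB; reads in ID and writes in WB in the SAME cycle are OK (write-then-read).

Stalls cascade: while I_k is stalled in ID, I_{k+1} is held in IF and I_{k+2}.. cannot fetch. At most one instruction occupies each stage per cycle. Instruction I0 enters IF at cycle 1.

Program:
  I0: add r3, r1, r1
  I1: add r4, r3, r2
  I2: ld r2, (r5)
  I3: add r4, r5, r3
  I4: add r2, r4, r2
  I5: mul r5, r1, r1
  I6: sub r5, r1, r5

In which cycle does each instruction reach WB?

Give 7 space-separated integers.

Answer: 5 8 9 10 13 14 17

Derivation:
I0 add r3 <- r1,r1: IF@1 ID@2 stall=0 (-) EX@3 MEM@4 WB@5
I1 add r4 <- r3,r2: IF@2 ID@3 stall=2 (RAW on I0.r3 (WB@5)) EX@6 MEM@7 WB@8
I2 ld r2 <- r5: IF@3 ID@6 stall=0 (-) EX@7 MEM@8 WB@9
I3 add r4 <- r5,r3: IF@6 ID@7 stall=0 (-) EX@8 MEM@9 WB@10
I4 add r2 <- r4,r2: IF@7 ID@8 stall=2 (RAW on I3.r4 (WB@10)) EX@11 MEM@12 WB@13
I5 mul r5 <- r1,r1: IF@8 ID@11 stall=0 (-) EX@12 MEM@13 WB@14
I6 sub r5 <- r1,r5: IF@11 ID@12 stall=2 (RAW on I5.r5 (WB@14)) EX@15 MEM@16 WB@17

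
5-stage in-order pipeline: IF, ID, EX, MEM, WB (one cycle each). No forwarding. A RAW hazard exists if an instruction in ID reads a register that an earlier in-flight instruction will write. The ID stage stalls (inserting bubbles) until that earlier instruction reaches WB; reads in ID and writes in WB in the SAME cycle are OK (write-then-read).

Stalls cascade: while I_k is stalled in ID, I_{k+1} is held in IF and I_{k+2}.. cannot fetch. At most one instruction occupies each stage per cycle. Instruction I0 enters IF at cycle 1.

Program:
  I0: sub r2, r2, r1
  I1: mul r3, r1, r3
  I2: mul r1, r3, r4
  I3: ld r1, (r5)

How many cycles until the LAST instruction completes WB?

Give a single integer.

Answer: 10

Derivation:
I0 sub r2 <- r2,r1: IF@1 ID@2 stall=0 (-) EX@3 MEM@4 WB@5
I1 mul r3 <- r1,r3: IF@2 ID@3 stall=0 (-) EX@4 MEM@5 WB@6
I2 mul r1 <- r3,r4: IF@3 ID@4 stall=2 (RAW on I1.r3 (WB@6)) EX@7 MEM@8 WB@9
I3 ld r1 <- r5: IF@4 ID@7 stall=0 (-) EX@8 MEM@9 WB@10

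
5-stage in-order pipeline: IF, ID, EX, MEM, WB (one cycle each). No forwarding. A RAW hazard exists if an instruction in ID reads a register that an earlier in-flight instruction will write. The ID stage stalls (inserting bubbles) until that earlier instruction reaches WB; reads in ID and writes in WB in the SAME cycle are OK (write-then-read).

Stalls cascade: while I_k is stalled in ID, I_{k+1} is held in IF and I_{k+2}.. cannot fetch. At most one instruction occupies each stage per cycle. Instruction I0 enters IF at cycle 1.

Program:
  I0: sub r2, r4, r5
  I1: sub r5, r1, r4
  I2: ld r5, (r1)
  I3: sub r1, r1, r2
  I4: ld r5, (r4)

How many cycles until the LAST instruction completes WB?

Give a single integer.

Answer: 9

Derivation:
I0 sub r2 <- r4,r5: IF@1 ID@2 stall=0 (-) EX@3 MEM@4 WB@5
I1 sub r5 <- r1,r4: IF@2 ID@3 stall=0 (-) EX@4 MEM@5 WB@6
I2 ld r5 <- r1: IF@3 ID@4 stall=0 (-) EX@5 MEM@6 WB@7
I3 sub r1 <- r1,r2: IF@4 ID@5 stall=0 (-) EX@6 MEM@7 WB@8
I4 ld r5 <- r4: IF@5 ID@6 stall=0 (-) EX@7 MEM@8 WB@9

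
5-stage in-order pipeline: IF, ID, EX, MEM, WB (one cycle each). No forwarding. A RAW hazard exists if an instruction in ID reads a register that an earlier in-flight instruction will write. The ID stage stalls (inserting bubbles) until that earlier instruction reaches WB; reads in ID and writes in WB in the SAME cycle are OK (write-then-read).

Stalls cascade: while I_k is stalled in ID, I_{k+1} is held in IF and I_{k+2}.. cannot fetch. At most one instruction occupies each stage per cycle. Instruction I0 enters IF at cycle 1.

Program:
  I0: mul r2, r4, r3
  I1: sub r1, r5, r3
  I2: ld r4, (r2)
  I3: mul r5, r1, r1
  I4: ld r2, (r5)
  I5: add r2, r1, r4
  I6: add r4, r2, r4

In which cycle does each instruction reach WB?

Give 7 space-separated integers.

Answer: 5 6 8 9 12 13 16

Derivation:
I0 mul r2 <- r4,r3: IF@1 ID@2 stall=0 (-) EX@3 MEM@4 WB@5
I1 sub r1 <- r5,r3: IF@2 ID@3 stall=0 (-) EX@4 MEM@5 WB@6
I2 ld r4 <- r2: IF@3 ID@4 stall=1 (RAW on I0.r2 (WB@5)) EX@6 MEM@7 WB@8
I3 mul r5 <- r1,r1: IF@4 ID@6 stall=0 (-) EX@7 MEM@8 WB@9
I4 ld r2 <- r5: IF@6 ID@7 stall=2 (RAW on I3.r5 (WB@9)) EX@10 MEM@11 WB@12
I5 add r2 <- r1,r4: IF@7 ID@10 stall=0 (-) EX@11 MEM@12 WB@13
I6 add r4 <- r2,r4: IF@10 ID@11 stall=2 (RAW on I5.r2 (WB@13)) EX@14 MEM@15 WB@16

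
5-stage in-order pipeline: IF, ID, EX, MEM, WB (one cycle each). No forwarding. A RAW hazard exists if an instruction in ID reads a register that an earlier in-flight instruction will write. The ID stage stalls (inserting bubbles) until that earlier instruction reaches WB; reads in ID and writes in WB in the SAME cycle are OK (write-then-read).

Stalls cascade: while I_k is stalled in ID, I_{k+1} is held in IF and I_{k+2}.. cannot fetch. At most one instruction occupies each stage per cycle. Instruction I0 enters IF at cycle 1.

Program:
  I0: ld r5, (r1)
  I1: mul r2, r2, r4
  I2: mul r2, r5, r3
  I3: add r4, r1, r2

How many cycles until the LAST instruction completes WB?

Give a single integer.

I0 ld r5 <- r1: IF@1 ID@2 stall=0 (-) EX@3 MEM@4 WB@5
I1 mul r2 <- r2,r4: IF@2 ID@3 stall=0 (-) EX@4 MEM@5 WB@6
I2 mul r2 <- r5,r3: IF@3 ID@4 stall=1 (RAW on I0.r5 (WB@5)) EX@6 MEM@7 WB@8
I3 add r4 <- r1,r2: IF@4 ID@6 stall=2 (RAW on I2.r2 (WB@8)) EX@9 MEM@10 WB@11

Answer: 11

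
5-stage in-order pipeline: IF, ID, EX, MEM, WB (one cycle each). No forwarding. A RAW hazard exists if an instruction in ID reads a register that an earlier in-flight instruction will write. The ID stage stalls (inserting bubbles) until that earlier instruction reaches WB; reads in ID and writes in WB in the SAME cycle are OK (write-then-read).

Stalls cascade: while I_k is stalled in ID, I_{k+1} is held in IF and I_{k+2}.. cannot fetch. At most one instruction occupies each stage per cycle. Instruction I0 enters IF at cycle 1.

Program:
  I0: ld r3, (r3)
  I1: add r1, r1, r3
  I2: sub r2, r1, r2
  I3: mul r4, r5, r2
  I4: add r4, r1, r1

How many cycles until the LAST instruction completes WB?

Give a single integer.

Answer: 15

Derivation:
I0 ld r3 <- r3: IF@1 ID@2 stall=0 (-) EX@3 MEM@4 WB@5
I1 add r1 <- r1,r3: IF@2 ID@3 stall=2 (RAW on I0.r3 (WB@5)) EX@6 MEM@7 WB@8
I2 sub r2 <- r1,r2: IF@3 ID@6 stall=2 (RAW on I1.r1 (WB@8)) EX@9 MEM@10 WB@11
I3 mul r4 <- r5,r2: IF@6 ID@9 stall=2 (RAW on I2.r2 (WB@11)) EX@12 MEM@13 WB@14
I4 add r4 <- r1,r1: IF@9 ID@12 stall=0 (-) EX@13 MEM@14 WB@15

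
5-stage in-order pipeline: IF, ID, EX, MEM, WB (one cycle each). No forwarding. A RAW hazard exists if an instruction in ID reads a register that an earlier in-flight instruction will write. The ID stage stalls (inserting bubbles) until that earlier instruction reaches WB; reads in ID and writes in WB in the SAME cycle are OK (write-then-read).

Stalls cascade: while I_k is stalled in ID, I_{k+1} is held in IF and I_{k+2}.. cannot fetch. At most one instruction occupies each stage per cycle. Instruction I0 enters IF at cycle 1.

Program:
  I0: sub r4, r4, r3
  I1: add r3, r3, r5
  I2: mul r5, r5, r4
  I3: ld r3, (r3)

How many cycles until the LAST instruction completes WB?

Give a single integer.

I0 sub r4 <- r4,r3: IF@1 ID@2 stall=0 (-) EX@3 MEM@4 WB@5
I1 add r3 <- r3,r5: IF@2 ID@3 stall=0 (-) EX@4 MEM@5 WB@6
I2 mul r5 <- r5,r4: IF@3 ID@4 stall=1 (RAW on I0.r4 (WB@5)) EX@6 MEM@7 WB@8
I3 ld r3 <- r3: IF@4 ID@6 stall=0 (-) EX@7 MEM@8 WB@9

Answer: 9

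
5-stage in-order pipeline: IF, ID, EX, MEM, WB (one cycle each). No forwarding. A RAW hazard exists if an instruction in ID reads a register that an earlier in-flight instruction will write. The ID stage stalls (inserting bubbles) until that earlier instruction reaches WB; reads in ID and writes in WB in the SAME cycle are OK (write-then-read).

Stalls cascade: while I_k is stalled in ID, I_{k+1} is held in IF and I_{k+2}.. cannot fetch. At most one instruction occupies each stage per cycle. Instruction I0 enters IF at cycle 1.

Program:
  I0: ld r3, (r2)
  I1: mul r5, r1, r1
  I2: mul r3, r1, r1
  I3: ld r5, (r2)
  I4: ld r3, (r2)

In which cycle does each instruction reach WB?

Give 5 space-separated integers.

I0 ld r3 <- r2: IF@1 ID@2 stall=0 (-) EX@3 MEM@4 WB@5
I1 mul r5 <- r1,r1: IF@2 ID@3 stall=0 (-) EX@4 MEM@5 WB@6
I2 mul r3 <- r1,r1: IF@3 ID@4 stall=0 (-) EX@5 MEM@6 WB@7
I3 ld r5 <- r2: IF@4 ID@5 stall=0 (-) EX@6 MEM@7 WB@8
I4 ld r3 <- r2: IF@5 ID@6 stall=0 (-) EX@7 MEM@8 WB@9

Answer: 5 6 7 8 9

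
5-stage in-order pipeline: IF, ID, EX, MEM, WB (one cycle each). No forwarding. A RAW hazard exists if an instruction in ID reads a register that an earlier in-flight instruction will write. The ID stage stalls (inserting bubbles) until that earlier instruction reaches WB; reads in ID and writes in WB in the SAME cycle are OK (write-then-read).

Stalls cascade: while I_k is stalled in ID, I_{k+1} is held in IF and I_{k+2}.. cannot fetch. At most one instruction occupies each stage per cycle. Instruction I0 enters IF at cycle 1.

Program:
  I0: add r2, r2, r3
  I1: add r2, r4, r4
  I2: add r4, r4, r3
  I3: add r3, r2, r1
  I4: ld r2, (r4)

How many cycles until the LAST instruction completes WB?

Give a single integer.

I0 add r2 <- r2,r3: IF@1 ID@2 stall=0 (-) EX@3 MEM@4 WB@5
I1 add r2 <- r4,r4: IF@2 ID@3 stall=0 (-) EX@4 MEM@5 WB@6
I2 add r4 <- r4,r3: IF@3 ID@4 stall=0 (-) EX@5 MEM@6 WB@7
I3 add r3 <- r2,r1: IF@4 ID@5 stall=1 (RAW on I1.r2 (WB@6)) EX@7 MEM@8 WB@9
I4 ld r2 <- r4: IF@5 ID@7 stall=0 (-) EX@8 MEM@9 WB@10

Answer: 10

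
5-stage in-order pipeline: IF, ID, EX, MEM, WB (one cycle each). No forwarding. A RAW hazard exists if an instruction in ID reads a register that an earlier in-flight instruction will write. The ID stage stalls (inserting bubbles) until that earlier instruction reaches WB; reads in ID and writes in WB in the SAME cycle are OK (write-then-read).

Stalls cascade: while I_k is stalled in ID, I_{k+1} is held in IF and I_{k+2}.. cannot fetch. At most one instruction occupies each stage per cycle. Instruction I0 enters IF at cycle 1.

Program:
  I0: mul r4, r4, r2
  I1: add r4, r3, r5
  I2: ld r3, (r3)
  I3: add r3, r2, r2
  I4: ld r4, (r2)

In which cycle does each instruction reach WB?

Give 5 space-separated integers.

I0 mul r4 <- r4,r2: IF@1 ID@2 stall=0 (-) EX@3 MEM@4 WB@5
I1 add r4 <- r3,r5: IF@2 ID@3 stall=0 (-) EX@4 MEM@5 WB@6
I2 ld r3 <- r3: IF@3 ID@4 stall=0 (-) EX@5 MEM@6 WB@7
I3 add r3 <- r2,r2: IF@4 ID@5 stall=0 (-) EX@6 MEM@7 WB@8
I4 ld r4 <- r2: IF@5 ID@6 stall=0 (-) EX@7 MEM@8 WB@9

Answer: 5 6 7 8 9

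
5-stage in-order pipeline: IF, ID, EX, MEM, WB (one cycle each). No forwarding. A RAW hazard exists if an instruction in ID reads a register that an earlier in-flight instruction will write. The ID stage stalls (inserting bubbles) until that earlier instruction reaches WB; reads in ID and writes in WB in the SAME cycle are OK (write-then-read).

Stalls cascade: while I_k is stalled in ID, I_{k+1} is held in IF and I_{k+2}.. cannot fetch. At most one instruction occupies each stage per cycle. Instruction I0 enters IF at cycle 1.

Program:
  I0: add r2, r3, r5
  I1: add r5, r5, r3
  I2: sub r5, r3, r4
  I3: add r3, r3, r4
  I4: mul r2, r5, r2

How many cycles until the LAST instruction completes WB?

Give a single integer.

I0 add r2 <- r3,r5: IF@1 ID@2 stall=0 (-) EX@3 MEM@4 WB@5
I1 add r5 <- r5,r3: IF@2 ID@3 stall=0 (-) EX@4 MEM@5 WB@6
I2 sub r5 <- r3,r4: IF@3 ID@4 stall=0 (-) EX@5 MEM@6 WB@7
I3 add r3 <- r3,r4: IF@4 ID@5 stall=0 (-) EX@6 MEM@7 WB@8
I4 mul r2 <- r5,r2: IF@5 ID@6 stall=1 (RAW on I2.r5 (WB@7)) EX@8 MEM@9 WB@10

Answer: 10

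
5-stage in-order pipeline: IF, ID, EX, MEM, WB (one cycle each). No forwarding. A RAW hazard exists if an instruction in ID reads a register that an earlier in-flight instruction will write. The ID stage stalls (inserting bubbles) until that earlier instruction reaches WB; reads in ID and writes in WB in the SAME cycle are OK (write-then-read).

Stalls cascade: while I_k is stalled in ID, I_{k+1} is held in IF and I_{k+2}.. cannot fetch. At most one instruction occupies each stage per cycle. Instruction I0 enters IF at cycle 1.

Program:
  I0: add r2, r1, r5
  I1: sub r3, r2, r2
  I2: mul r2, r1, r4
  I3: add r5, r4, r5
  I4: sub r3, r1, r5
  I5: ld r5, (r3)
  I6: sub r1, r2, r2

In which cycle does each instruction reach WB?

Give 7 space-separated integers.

I0 add r2 <- r1,r5: IF@1 ID@2 stall=0 (-) EX@3 MEM@4 WB@5
I1 sub r3 <- r2,r2: IF@2 ID@3 stall=2 (RAW on I0.r2 (WB@5)) EX@6 MEM@7 WB@8
I2 mul r2 <- r1,r4: IF@3 ID@6 stall=0 (-) EX@7 MEM@8 WB@9
I3 add r5 <- r4,r5: IF@6 ID@7 stall=0 (-) EX@8 MEM@9 WB@10
I4 sub r3 <- r1,r5: IF@7 ID@8 stall=2 (RAW on I3.r5 (WB@10)) EX@11 MEM@12 WB@13
I5 ld r5 <- r3: IF@8 ID@11 stall=2 (RAW on I4.r3 (WB@13)) EX@14 MEM@15 WB@16
I6 sub r1 <- r2,r2: IF@11 ID@14 stall=0 (-) EX@15 MEM@16 WB@17

Answer: 5 8 9 10 13 16 17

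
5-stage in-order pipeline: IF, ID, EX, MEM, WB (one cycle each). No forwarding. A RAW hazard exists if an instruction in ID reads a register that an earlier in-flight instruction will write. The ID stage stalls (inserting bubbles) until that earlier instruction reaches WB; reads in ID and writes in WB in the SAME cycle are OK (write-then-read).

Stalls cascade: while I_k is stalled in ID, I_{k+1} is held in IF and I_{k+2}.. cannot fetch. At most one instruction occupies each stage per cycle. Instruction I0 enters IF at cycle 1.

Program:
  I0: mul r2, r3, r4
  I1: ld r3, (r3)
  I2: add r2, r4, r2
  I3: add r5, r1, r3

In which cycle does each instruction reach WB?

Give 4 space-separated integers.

Answer: 5 6 8 9

Derivation:
I0 mul r2 <- r3,r4: IF@1 ID@2 stall=0 (-) EX@3 MEM@4 WB@5
I1 ld r3 <- r3: IF@2 ID@3 stall=0 (-) EX@4 MEM@5 WB@6
I2 add r2 <- r4,r2: IF@3 ID@4 stall=1 (RAW on I0.r2 (WB@5)) EX@6 MEM@7 WB@8
I3 add r5 <- r1,r3: IF@4 ID@6 stall=0 (-) EX@7 MEM@8 WB@9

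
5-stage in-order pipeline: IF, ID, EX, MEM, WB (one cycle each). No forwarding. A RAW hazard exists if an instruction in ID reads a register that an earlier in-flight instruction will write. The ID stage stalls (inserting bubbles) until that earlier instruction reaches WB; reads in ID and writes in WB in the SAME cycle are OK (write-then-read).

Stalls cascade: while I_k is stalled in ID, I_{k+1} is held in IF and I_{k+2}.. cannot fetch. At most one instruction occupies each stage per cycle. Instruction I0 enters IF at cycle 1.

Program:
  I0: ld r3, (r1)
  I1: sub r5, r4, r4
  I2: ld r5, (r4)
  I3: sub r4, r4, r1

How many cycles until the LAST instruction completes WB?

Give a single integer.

Answer: 8

Derivation:
I0 ld r3 <- r1: IF@1 ID@2 stall=0 (-) EX@3 MEM@4 WB@5
I1 sub r5 <- r4,r4: IF@2 ID@3 stall=0 (-) EX@4 MEM@5 WB@6
I2 ld r5 <- r4: IF@3 ID@4 stall=0 (-) EX@5 MEM@6 WB@7
I3 sub r4 <- r4,r1: IF@4 ID@5 stall=0 (-) EX@6 MEM@7 WB@8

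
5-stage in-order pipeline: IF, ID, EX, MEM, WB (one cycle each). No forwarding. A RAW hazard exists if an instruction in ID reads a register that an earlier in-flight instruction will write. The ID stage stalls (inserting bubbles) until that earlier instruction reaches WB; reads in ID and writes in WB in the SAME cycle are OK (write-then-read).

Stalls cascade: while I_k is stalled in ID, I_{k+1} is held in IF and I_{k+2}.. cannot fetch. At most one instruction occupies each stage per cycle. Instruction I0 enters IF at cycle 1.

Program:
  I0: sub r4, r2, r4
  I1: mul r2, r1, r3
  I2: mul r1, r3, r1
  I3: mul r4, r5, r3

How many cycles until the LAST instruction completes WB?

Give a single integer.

I0 sub r4 <- r2,r4: IF@1 ID@2 stall=0 (-) EX@3 MEM@4 WB@5
I1 mul r2 <- r1,r3: IF@2 ID@3 stall=0 (-) EX@4 MEM@5 WB@6
I2 mul r1 <- r3,r1: IF@3 ID@4 stall=0 (-) EX@5 MEM@6 WB@7
I3 mul r4 <- r5,r3: IF@4 ID@5 stall=0 (-) EX@6 MEM@7 WB@8

Answer: 8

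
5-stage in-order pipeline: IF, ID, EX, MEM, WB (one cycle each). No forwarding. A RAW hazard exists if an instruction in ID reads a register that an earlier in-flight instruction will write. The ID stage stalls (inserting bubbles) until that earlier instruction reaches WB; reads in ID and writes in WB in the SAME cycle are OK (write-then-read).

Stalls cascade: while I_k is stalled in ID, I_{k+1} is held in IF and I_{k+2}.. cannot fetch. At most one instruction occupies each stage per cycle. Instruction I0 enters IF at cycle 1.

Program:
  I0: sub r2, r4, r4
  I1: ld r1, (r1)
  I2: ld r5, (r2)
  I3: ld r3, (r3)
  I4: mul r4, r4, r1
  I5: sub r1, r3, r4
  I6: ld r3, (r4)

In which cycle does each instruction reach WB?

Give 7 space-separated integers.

I0 sub r2 <- r4,r4: IF@1 ID@2 stall=0 (-) EX@3 MEM@4 WB@5
I1 ld r1 <- r1: IF@2 ID@3 stall=0 (-) EX@4 MEM@5 WB@6
I2 ld r5 <- r2: IF@3 ID@4 stall=1 (RAW on I0.r2 (WB@5)) EX@6 MEM@7 WB@8
I3 ld r3 <- r3: IF@4 ID@6 stall=0 (-) EX@7 MEM@8 WB@9
I4 mul r4 <- r4,r1: IF@6 ID@7 stall=0 (-) EX@8 MEM@9 WB@10
I5 sub r1 <- r3,r4: IF@7 ID@8 stall=2 (RAW on I4.r4 (WB@10)) EX@11 MEM@12 WB@13
I6 ld r3 <- r4: IF@8 ID@11 stall=0 (-) EX@12 MEM@13 WB@14

Answer: 5 6 8 9 10 13 14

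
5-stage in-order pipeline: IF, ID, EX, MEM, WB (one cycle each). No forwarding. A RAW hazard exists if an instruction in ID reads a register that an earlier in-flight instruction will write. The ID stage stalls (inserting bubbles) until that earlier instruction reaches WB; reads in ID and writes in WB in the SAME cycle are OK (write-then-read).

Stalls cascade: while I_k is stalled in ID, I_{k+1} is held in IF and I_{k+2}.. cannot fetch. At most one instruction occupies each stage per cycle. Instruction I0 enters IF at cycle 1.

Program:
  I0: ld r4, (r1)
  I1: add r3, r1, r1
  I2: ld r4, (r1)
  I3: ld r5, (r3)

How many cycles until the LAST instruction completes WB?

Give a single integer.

Answer: 9

Derivation:
I0 ld r4 <- r1: IF@1 ID@2 stall=0 (-) EX@3 MEM@4 WB@5
I1 add r3 <- r1,r1: IF@2 ID@3 stall=0 (-) EX@4 MEM@5 WB@6
I2 ld r4 <- r1: IF@3 ID@4 stall=0 (-) EX@5 MEM@6 WB@7
I3 ld r5 <- r3: IF@4 ID@5 stall=1 (RAW on I1.r3 (WB@6)) EX@7 MEM@8 WB@9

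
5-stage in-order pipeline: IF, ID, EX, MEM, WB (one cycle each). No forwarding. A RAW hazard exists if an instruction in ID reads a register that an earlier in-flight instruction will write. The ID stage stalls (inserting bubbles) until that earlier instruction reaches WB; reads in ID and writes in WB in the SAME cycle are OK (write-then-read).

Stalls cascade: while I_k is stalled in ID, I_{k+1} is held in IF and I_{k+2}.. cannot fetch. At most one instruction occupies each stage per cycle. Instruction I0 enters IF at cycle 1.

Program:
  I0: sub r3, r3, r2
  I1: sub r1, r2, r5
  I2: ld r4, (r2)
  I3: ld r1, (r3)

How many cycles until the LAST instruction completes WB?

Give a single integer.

Answer: 8

Derivation:
I0 sub r3 <- r3,r2: IF@1 ID@2 stall=0 (-) EX@3 MEM@4 WB@5
I1 sub r1 <- r2,r5: IF@2 ID@3 stall=0 (-) EX@4 MEM@5 WB@6
I2 ld r4 <- r2: IF@3 ID@4 stall=0 (-) EX@5 MEM@6 WB@7
I3 ld r1 <- r3: IF@4 ID@5 stall=0 (-) EX@6 MEM@7 WB@8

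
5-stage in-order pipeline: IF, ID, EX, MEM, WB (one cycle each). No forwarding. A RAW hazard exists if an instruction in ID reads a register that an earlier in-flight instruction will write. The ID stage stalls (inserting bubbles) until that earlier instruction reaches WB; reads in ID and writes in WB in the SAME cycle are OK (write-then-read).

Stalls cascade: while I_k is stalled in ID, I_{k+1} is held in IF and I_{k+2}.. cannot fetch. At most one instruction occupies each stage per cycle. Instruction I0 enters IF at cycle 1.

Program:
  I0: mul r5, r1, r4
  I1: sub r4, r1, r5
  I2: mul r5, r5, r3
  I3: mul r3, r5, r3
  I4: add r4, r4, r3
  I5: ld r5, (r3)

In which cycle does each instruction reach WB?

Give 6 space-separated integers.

Answer: 5 8 9 12 15 16

Derivation:
I0 mul r5 <- r1,r4: IF@1 ID@2 stall=0 (-) EX@3 MEM@4 WB@5
I1 sub r4 <- r1,r5: IF@2 ID@3 stall=2 (RAW on I0.r5 (WB@5)) EX@6 MEM@7 WB@8
I2 mul r5 <- r5,r3: IF@3 ID@6 stall=0 (-) EX@7 MEM@8 WB@9
I3 mul r3 <- r5,r3: IF@6 ID@7 stall=2 (RAW on I2.r5 (WB@9)) EX@10 MEM@11 WB@12
I4 add r4 <- r4,r3: IF@7 ID@10 stall=2 (RAW on I3.r3 (WB@12)) EX@13 MEM@14 WB@15
I5 ld r5 <- r3: IF@10 ID@13 stall=0 (-) EX@14 MEM@15 WB@16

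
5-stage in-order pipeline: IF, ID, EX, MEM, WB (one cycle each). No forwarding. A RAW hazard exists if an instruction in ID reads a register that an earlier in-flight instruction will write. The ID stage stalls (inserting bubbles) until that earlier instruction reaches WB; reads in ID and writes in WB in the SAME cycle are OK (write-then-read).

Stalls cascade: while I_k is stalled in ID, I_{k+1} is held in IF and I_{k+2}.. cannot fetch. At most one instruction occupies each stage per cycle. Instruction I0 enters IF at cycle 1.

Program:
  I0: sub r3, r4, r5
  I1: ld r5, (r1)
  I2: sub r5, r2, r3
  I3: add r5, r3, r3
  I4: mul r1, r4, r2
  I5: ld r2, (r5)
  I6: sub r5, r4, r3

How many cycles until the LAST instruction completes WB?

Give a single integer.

Answer: 13

Derivation:
I0 sub r3 <- r4,r5: IF@1 ID@2 stall=0 (-) EX@3 MEM@4 WB@5
I1 ld r5 <- r1: IF@2 ID@3 stall=0 (-) EX@4 MEM@5 WB@6
I2 sub r5 <- r2,r3: IF@3 ID@4 stall=1 (RAW on I0.r3 (WB@5)) EX@6 MEM@7 WB@8
I3 add r5 <- r3,r3: IF@4 ID@6 stall=0 (-) EX@7 MEM@8 WB@9
I4 mul r1 <- r4,r2: IF@6 ID@7 stall=0 (-) EX@8 MEM@9 WB@10
I5 ld r2 <- r5: IF@7 ID@8 stall=1 (RAW on I3.r5 (WB@9)) EX@10 MEM@11 WB@12
I6 sub r5 <- r4,r3: IF@8 ID@10 stall=0 (-) EX@11 MEM@12 WB@13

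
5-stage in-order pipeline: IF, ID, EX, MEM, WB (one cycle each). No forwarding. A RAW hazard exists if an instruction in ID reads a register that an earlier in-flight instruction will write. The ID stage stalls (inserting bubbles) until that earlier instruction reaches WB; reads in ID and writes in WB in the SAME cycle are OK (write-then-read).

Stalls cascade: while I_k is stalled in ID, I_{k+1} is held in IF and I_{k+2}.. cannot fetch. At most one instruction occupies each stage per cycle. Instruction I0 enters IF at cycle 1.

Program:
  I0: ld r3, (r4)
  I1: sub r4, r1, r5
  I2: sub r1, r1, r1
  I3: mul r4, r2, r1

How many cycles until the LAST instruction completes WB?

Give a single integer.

Answer: 10

Derivation:
I0 ld r3 <- r4: IF@1 ID@2 stall=0 (-) EX@3 MEM@4 WB@5
I1 sub r4 <- r1,r5: IF@2 ID@3 stall=0 (-) EX@4 MEM@5 WB@6
I2 sub r1 <- r1,r1: IF@3 ID@4 stall=0 (-) EX@5 MEM@6 WB@7
I3 mul r4 <- r2,r1: IF@4 ID@5 stall=2 (RAW on I2.r1 (WB@7)) EX@8 MEM@9 WB@10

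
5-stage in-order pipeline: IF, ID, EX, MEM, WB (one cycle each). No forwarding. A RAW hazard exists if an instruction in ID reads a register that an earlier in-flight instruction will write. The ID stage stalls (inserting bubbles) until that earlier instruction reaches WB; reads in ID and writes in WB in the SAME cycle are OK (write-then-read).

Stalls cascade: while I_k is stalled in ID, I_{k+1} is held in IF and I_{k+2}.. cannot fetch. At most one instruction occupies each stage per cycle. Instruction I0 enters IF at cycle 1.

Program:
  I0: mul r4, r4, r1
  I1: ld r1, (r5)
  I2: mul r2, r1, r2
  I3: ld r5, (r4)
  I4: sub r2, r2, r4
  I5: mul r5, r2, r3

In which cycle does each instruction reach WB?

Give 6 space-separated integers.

I0 mul r4 <- r4,r1: IF@1 ID@2 stall=0 (-) EX@3 MEM@4 WB@5
I1 ld r1 <- r5: IF@2 ID@3 stall=0 (-) EX@4 MEM@5 WB@6
I2 mul r2 <- r1,r2: IF@3 ID@4 stall=2 (RAW on I1.r1 (WB@6)) EX@7 MEM@8 WB@9
I3 ld r5 <- r4: IF@4 ID@7 stall=0 (-) EX@8 MEM@9 WB@10
I4 sub r2 <- r2,r4: IF@7 ID@8 stall=1 (RAW on I2.r2 (WB@9)) EX@10 MEM@11 WB@12
I5 mul r5 <- r2,r3: IF@8 ID@10 stall=2 (RAW on I4.r2 (WB@12)) EX@13 MEM@14 WB@15

Answer: 5 6 9 10 12 15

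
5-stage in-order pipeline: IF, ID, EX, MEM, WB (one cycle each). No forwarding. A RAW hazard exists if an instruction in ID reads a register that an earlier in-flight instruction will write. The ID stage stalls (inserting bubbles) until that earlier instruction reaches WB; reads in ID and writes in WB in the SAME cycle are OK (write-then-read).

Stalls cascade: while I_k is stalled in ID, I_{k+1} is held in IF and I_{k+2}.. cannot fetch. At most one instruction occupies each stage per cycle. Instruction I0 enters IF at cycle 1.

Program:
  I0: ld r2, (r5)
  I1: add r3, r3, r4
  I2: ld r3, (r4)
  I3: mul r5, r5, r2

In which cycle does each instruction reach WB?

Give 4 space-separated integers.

Answer: 5 6 7 8

Derivation:
I0 ld r2 <- r5: IF@1 ID@2 stall=0 (-) EX@3 MEM@4 WB@5
I1 add r3 <- r3,r4: IF@2 ID@3 stall=0 (-) EX@4 MEM@5 WB@6
I2 ld r3 <- r4: IF@3 ID@4 stall=0 (-) EX@5 MEM@6 WB@7
I3 mul r5 <- r5,r2: IF@4 ID@5 stall=0 (-) EX@6 MEM@7 WB@8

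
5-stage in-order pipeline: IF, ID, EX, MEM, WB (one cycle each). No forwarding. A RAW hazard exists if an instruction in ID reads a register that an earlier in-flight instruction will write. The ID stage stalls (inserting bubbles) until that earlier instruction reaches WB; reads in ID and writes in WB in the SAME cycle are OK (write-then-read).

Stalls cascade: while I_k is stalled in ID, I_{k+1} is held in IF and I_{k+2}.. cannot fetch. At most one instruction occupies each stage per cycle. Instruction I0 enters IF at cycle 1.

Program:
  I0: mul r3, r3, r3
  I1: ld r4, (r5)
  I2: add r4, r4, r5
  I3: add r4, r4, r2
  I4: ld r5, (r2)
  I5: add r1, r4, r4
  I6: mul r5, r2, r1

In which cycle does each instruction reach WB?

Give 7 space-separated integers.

I0 mul r3 <- r3,r3: IF@1 ID@2 stall=0 (-) EX@3 MEM@4 WB@5
I1 ld r4 <- r5: IF@2 ID@3 stall=0 (-) EX@4 MEM@5 WB@6
I2 add r4 <- r4,r5: IF@3 ID@4 stall=2 (RAW on I1.r4 (WB@6)) EX@7 MEM@8 WB@9
I3 add r4 <- r4,r2: IF@4 ID@7 stall=2 (RAW on I2.r4 (WB@9)) EX@10 MEM@11 WB@12
I4 ld r5 <- r2: IF@7 ID@10 stall=0 (-) EX@11 MEM@12 WB@13
I5 add r1 <- r4,r4: IF@10 ID@11 stall=1 (RAW on I3.r4 (WB@12)) EX@13 MEM@14 WB@15
I6 mul r5 <- r2,r1: IF@11 ID@13 stall=2 (RAW on I5.r1 (WB@15)) EX@16 MEM@17 WB@18

Answer: 5 6 9 12 13 15 18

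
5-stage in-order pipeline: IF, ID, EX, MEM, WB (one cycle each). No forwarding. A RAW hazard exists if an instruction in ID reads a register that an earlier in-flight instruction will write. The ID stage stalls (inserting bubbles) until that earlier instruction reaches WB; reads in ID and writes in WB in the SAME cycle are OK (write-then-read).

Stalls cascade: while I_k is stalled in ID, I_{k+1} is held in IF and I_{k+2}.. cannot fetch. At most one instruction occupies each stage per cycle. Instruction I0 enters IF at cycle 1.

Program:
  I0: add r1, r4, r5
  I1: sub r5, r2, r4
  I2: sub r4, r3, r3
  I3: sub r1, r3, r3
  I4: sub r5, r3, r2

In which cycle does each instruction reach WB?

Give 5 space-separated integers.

I0 add r1 <- r4,r5: IF@1 ID@2 stall=0 (-) EX@3 MEM@4 WB@5
I1 sub r5 <- r2,r4: IF@2 ID@3 stall=0 (-) EX@4 MEM@5 WB@6
I2 sub r4 <- r3,r3: IF@3 ID@4 stall=0 (-) EX@5 MEM@6 WB@7
I3 sub r1 <- r3,r3: IF@4 ID@5 stall=0 (-) EX@6 MEM@7 WB@8
I4 sub r5 <- r3,r2: IF@5 ID@6 stall=0 (-) EX@7 MEM@8 WB@9

Answer: 5 6 7 8 9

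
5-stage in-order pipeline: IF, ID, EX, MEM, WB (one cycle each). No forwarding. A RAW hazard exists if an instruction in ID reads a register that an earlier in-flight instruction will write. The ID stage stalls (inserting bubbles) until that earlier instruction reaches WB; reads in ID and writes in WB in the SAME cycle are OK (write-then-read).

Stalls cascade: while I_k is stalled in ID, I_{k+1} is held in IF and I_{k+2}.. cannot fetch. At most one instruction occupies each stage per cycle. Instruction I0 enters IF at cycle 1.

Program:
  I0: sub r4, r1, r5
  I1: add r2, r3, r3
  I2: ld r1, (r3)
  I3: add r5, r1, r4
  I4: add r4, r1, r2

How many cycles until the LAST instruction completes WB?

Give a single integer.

I0 sub r4 <- r1,r5: IF@1 ID@2 stall=0 (-) EX@3 MEM@4 WB@5
I1 add r2 <- r3,r3: IF@2 ID@3 stall=0 (-) EX@4 MEM@5 WB@6
I2 ld r1 <- r3: IF@3 ID@4 stall=0 (-) EX@5 MEM@6 WB@7
I3 add r5 <- r1,r4: IF@4 ID@5 stall=2 (RAW on I2.r1 (WB@7)) EX@8 MEM@9 WB@10
I4 add r4 <- r1,r2: IF@5 ID@8 stall=0 (-) EX@9 MEM@10 WB@11

Answer: 11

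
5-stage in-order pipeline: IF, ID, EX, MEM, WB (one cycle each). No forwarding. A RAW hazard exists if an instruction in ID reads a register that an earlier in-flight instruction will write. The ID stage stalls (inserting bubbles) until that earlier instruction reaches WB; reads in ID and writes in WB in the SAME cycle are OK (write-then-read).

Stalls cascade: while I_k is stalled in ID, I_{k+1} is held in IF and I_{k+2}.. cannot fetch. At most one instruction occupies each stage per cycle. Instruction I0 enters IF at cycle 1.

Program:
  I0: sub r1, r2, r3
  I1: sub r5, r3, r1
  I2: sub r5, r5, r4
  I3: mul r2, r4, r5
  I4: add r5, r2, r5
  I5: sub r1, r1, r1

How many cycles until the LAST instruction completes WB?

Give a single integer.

I0 sub r1 <- r2,r3: IF@1 ID@2 stall=0 (-) EX@3 MEM@4 WB@5
I1 sub r5 <- r3,r1: IF@2 ID@3 stall=2 (RAW on I0.r1 (WB@5)) EX@6 MEM@7 WB@8
I2 sub r5 <- r5,r4: IF@3 ID@6 stall=2 (RAW on I1.r5 (WB@8)) EX@9 MEM@10 WB@11
I3 mul r2 <- r4,r5: IF@6 ID@9 stall=2 (RAW on I2.r5 (WB@11)) EX@12 MEM@13 WB@14
I4 add r5 <- r2,r5: IF@9 ID@12 stall=2 (RAW on I3.r2 (WB@14)) EX@15 MEM@16 WB@17
I5 sub r1 <- r1,r1: IF@12 ID@15 stall=0 (-) EX@16 MEM@17 WB@18

Answer: 18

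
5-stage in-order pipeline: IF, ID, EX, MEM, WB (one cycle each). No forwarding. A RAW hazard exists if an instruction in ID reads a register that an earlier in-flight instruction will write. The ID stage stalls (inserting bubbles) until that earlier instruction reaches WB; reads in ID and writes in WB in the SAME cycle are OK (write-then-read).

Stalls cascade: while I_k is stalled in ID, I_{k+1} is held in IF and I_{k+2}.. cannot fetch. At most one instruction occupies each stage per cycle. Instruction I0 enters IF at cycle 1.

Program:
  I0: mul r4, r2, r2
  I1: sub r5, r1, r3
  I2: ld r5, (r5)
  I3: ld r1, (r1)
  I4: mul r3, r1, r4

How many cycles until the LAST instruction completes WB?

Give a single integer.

Answer: 13

Derivation:
I0 mul r4 <- r2,r2: IF@1 ID@2 stall=0 (-) EX@3 MEM@4 WB@5
I1 sub r5 <- r1,r3: IF@2 ID@3 stall=0 (-) EX@4 MEM@5 WB@6
I2 ld r5 <- r5: IF@3 ID@4 stall=2 (RAW on I1.r5 (WB@6)) EX@7 MEM@8 WB@9
I3 ld r1 <- r1: IF@4 ID@7 stall=0 (-) EX@8 MEM@9 WB@10
I4 mul r3 <- r1,r4: IF@7 ID@8 stall=2 (RAW on I3.r1 (WB@10)) EX@11 MEM@12 WB@13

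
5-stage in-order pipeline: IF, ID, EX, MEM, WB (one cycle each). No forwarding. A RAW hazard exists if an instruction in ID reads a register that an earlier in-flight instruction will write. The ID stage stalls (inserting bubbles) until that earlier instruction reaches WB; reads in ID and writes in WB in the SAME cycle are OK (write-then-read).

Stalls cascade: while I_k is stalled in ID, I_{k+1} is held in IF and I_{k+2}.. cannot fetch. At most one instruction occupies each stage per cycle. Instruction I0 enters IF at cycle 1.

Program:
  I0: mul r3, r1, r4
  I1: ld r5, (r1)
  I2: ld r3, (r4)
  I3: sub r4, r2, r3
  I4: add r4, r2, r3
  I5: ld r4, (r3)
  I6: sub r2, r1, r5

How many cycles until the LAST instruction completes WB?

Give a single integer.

Answer: 13

Derivation:
I0 mul r3 <- r1,r4: IF@1 ID@2 stall=0 (-) EX@3 MEM@4 WB@5
I1 ld r5 <- r1: IF@2 ID@3 stall=0 (-) EX@4 MEM@5 WB@6
I2 ld r3 <- r4: IF@3 ID@4 stall=0 (-) EX@5 MEM@6 WB@7
I3 sub r4 <- r2,r3: IF@4 ID@5 stall=2 (RAW on I2.r3 (WB@7)) EX@8 MEM@9 WB@10
I4 add r4 <- r2,r3: IF@5 ID@8 stall=0 (-) EX@9 MEM@10 WB@11
I5 ld r4 <- r3: IF@8 ID@9 stall=0 (-) EX@10 MEM@11 WB@12
I6 sub r2 <- r1,r5: IF@9 ID@10 stall=0 (-) EX@11 MEM@12 WB@13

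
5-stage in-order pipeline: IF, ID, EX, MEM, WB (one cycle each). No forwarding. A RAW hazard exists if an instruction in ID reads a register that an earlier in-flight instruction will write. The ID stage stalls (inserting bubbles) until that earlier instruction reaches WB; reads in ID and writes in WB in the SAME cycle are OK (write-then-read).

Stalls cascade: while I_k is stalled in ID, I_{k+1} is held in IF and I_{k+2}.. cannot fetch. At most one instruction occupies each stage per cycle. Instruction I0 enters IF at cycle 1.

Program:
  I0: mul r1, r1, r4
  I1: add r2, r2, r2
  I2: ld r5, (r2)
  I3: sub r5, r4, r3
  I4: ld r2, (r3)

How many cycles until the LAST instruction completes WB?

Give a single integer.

Answer: 11

Derivation:
I0 mul r1 <- r1,r4: IF@1 ID@2 stall=0 (-) EX@3 MEM@4 WB@5
I1 add r2 <- r2,r2: IF@2 ID@3 stall=0 (-) EX@4 MEM@5 WB@6
I2 ld r5 <- r2: IF@3 ID@4 stall=2 (RAW on I1.r2 (WB@6)) EX@7 MEM@8 WB@9
I3 sub r5 <- r4,r3: IF@4 ID@7 stall=0 (-) EX@8 MEM@9 WB@10
I4 ld r2 <- r3: IF@7 ID@8 stall=0 (-) EX@9 MEM@10 WB@11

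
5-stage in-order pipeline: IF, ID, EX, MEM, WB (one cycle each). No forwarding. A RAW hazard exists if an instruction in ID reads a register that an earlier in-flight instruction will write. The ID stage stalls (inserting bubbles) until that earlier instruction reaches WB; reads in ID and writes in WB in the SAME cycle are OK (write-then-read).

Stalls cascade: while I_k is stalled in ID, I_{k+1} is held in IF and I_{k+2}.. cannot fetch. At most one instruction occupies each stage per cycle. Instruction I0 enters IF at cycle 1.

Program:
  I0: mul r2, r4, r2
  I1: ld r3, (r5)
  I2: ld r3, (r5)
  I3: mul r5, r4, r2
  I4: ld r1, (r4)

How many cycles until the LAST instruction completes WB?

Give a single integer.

Answer: 9

Derivation:
I0 mul r2 <- r4,r2: IF@1 ID@2 stall=0 (-) EX@3 MEM@4 WB@5
I1 ld r3 <- r5: IF@2 ID@3 stall=0 (-) EX@4 MEM@5 WB@6
I2 ld r3 <- r5: IF@3 ID@4 stall=0 (-) EX@5 MEM@6 WB@7
I3 mul r5 <- r4,r2: IF@4 ID@5 stall=0 (-) EX@6 MEM@7 WB@8
I4 ld r1 <- r4: IF@5 ID@6 stall=0 (-) EX@7 MEM@8 WB@9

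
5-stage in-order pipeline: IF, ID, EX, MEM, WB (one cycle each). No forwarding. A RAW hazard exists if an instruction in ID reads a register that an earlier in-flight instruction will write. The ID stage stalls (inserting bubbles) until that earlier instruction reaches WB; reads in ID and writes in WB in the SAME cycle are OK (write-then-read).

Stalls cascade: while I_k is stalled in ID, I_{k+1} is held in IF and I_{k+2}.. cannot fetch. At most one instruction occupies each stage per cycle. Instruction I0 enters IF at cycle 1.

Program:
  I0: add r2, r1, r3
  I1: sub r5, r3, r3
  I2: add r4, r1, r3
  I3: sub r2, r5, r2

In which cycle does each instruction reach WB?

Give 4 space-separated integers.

I0 add r2 <- r1,r3: IF@1 ID@2 stall=0 (-) EX@3 MEM@4 WB@5
I1 sub r5 <- r3,r3: IF@2 ID@3 stall=0 (-) EX@4 MEM@5 WB@6
I2 add r4 <- r1,r3: IF@3 ID@4 stall=0 (-) EX@5 MEM@6 WB@7
I3 sub r2 <- r5,r2: IF@4 ID@5 stall=1 (RAW on I1.r5 (WB@6)) EX@7 MEM@8 WB@9

Answer: 5 6 7 9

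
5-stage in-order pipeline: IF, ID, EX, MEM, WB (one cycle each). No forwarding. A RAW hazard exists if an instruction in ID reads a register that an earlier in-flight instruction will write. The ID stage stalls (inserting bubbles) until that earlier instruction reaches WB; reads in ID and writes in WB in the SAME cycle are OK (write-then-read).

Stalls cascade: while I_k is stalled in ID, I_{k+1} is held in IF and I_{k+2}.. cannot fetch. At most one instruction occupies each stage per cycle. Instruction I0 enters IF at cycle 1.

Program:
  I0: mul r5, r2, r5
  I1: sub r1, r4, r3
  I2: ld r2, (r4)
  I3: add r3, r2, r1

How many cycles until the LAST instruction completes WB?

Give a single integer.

Answer: 10

Derivation:
I0 mul r5 <- r2,r5: IF@1 ID@2 stall=0 (-) EX@3 MEM@4 WB@5
I1 sub r1 <- r4,r3: IF@2 ID@3 stall=0 (-) EX@4 MEM@5 WB@6
I2 ld r2 <- r4: IF@3 ID@4 stall=0 (-) EX@5 MEM@6 WB@7
I3 add r3 <- r2,r1: IF@4 ID@5 stall=2 (RAW on I2.r2 (WB@7)) EX@8 MEM@9 WB@10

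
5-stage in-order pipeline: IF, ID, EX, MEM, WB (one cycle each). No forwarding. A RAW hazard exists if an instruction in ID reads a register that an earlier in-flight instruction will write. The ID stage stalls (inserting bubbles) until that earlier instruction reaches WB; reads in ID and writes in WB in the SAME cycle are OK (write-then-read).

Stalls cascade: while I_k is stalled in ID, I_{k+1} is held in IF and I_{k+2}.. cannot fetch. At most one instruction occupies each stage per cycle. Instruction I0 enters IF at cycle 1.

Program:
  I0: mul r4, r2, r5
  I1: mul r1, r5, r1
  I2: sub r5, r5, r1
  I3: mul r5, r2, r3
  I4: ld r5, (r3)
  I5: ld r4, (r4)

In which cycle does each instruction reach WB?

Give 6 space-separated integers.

I0 mul r4 <- r2,r5: IF@1 ID@2 stall=0 (-) EX@3 MEM@4 WB@5
I1 mul r1 <- r5,r1: IF@2 ID@3 stall=0 (-) EX@4 MEM@5 WB@6
I2 sub r5 <- r5,r1: IF@3 ID@4 stall=2 (RAW on I1.r1 (WB@6)) EX@7 MEM@8 WB@9
I3 mul r5 <- r2,r3: IF@4 ID@7 stall=0 (-) EX@8 MEM@9 WB@10
I4 ld r5 <- r3: IF@7 ID@8 stall=0 (-) EX@9 MEM@10 WB@11
I5 ld r4 <- r4: IF@8 ID@9 stall=0 (-) EX@10 MEM@11 WB@12

Answer: 5 6 9 10 11 12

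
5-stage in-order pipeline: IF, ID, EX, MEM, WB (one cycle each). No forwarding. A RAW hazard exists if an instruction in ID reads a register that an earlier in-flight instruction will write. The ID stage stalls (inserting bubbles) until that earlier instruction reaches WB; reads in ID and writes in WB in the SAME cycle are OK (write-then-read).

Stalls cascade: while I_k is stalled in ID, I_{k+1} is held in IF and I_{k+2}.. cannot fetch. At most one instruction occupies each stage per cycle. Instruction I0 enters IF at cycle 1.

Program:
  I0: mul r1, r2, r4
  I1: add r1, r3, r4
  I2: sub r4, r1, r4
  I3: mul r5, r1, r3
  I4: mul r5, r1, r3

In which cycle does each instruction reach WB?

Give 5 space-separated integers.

I0 mul r1 <- r2,r4: IF@1 ID@2 stall=0 (-) EX@3 MEM@4 WB@5
I1 add r1 <- r3,r4: IF@2 ID@3 stall=0 (-) EX@4 MEM@5 WB@6
I2 sub r4 <- r1,r4: IF@3 ID@4 stall=2 (RAW on I1.r1 (WB@6)) EX@7 MEM@8 WB@9
I3 mul r5 <- r1,r3: IF@4 ID@7 stall=0 (-) EX@8 MEM@9 WB@10
I4 mul r5 <- r1,r3: IF@7 ID@8 stall=0 (-) EX@9 MEM@10 WB@11

Answer: 5 6 9 10 11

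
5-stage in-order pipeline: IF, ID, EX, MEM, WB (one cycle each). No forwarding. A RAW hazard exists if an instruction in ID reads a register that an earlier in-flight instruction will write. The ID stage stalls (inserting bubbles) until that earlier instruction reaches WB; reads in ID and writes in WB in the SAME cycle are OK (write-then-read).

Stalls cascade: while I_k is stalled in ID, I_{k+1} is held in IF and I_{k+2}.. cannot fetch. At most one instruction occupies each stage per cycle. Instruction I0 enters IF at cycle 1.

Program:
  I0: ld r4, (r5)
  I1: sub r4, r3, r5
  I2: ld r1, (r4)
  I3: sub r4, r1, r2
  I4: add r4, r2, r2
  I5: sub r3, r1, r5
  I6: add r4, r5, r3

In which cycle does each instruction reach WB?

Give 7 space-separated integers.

I0 ld r4 <- r5: IF@1 ID@2 stall=0 (-) EX@3 MEM@4 WB@5
I1 sub r4 <- r3,r5: IF@2 ID@3 stall=0 (-) EX@4 MEM@5 WB@6
I2 ld r1 <- r4: IF@3 ID@4 stall=2 (RAW on I1.r4 (WB@6)) EX@7 MEM@8 WB@9
I3 sub r4 <- r1,r2: IF@4 ID@7 stall=2 (RAW on I2.r1 (WB@9)) EX@10 MEM@11 WB@12
I4 add r4 <- r2,r2: IF@7 ID@10 stall=0 (-) EX@11 MEM@12 WB@13
I5 sub r3 <- r1,r5: IF@10 ID@11 stall=0 (-) EX@12 MEM@13 WB@14
I6 add r4 <- r5,r3: IF@11 ID@12 stall=2 (RAW on I5.r3 (WB@14)) EX@15 MEM@16 WB@17

Answer: 5 6 9 12 13 14 17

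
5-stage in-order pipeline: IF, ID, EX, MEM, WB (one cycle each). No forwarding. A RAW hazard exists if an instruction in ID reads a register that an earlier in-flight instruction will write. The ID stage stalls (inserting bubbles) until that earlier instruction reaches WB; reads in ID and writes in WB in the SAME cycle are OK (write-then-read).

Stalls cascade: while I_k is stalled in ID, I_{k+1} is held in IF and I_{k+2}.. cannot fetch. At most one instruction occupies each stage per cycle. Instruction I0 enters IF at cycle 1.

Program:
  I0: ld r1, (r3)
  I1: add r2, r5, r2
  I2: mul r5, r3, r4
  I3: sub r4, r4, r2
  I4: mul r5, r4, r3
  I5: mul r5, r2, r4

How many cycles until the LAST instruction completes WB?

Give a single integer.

Answer: 13

Derivation:
I0 ld r1 <- r3: IF@1 ID@2 stall=0 (-) EX@3 MEM@4 WB@5
I1 add r2 <- r5,r2: IF@2 ID@3 stall=0 (-) EX@4 MEM@5 WB@6
I2 mul r5 <- r3,r4: IF@3 ID@4 stall=0 (-) EX@5 MEM@6 WB@7
I3 sub r4 <- r4,r2: IF@4 ID@5 stall=1 (RAW on I1.r2 (WB@6)) EX@7 MEM@8 WB@9
I4 mul r5 <- r4,r3: IF@5 ID@7 stall=2 (RAW on I3.r4 (WB@9)) EX@10 MEM@11 WB@12
I5 mul r5 <- r2,r4: IF@7 ID@10 stall=0 (-) EX@11 MEM@12 WB@13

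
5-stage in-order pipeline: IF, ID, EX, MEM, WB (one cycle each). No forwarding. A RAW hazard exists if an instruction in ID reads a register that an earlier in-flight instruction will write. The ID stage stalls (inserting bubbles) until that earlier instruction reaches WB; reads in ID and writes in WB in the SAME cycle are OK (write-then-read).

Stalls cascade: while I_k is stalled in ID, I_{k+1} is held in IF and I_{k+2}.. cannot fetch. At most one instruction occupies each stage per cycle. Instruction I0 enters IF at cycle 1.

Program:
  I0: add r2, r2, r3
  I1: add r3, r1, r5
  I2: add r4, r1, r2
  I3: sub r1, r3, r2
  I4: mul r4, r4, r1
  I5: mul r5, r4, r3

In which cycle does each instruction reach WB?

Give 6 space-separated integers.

Answer: 5 6 8 9 12 15

Derivation:
I0 add r2 <- r2,r3: IF@1 ID@2 stall=0 (-) EX@3 MEM@4 WB@5
I1 add r3 <- r1,r5: IF@2 ID@3 stall=0 (-) EX@4 MEM@5 WB@6
I2 add r4 <- r1,r2: IF@3 ID@4 stall=1 (RAW on I0.r2 (WB@5)) EX@6 MEM@7 WB@8
I3 sub r1 <- r3,r2: IF@4 ID@6 stall=0 (-) EX@7 MEM@8 WB@9
I4 mul r4 <- r4,r1: IF@6 ID@7 stall=2 (RAW on I3.r1 (WB@9)) EX@10 MEM@11 WB@12
I5 mul r5 <- r4,r3: IF@7 ID@10 stall=2 (RAW on I4.r4 (WB@12)) EX@13 MEM@14 WB@15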